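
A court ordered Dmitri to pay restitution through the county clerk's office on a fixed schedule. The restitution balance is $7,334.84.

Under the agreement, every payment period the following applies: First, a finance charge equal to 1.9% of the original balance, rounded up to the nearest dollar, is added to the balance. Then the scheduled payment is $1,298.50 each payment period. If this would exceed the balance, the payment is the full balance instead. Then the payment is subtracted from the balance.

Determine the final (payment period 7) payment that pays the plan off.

$523.84

Payment period 1: $7,334.84 +$140.00 interest = $7,474.84; pay $1,298.50 → $6,176.34
Payment period 2: $6,176.34 +$140.00 interest = $6,316.34; pay $1,298.50 → $5,017.84
Payment period 3: $5,017.84 +$140.00 interest = $5,157.84; pay $1,298.50 → $3,859.34
Payment period 4: $3,859.34 +$140.00 interest = $3,999.34; pay $1,298.50 → $2,700.84
Payment period 5: $2,700.84 +$140.00 interest = $2,840.84; pay $1,298.50 → $1,542.34
Payment period 6: $1,542.34 +$140.00 interest = $1,682.34; pay $1,298.50 → $383.84
Payment period 7: $383.84 +$140.00 interest = $523.84; pay $523.84 → $0.00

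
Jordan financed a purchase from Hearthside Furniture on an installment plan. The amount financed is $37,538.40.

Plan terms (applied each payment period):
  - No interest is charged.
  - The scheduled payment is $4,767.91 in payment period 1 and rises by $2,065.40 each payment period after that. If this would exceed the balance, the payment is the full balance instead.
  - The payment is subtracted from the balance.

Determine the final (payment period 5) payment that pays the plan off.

$6,074.36

Payment period 1: opening $37,538.40; payment $4,767.91; balance $32,770.49
Payment period 2: opening $32,770.49; payment $6,833.31; balance $25,937.18
Payment period 3: opening $25,937.18; payment $8,898.71; balance $17,038.47
Payment period 4: opening $17,038.47; payment $10,964.11; balance $6,074.36
Payment period 5: opening $6,074.36; payment $6,074.36; balance $0.00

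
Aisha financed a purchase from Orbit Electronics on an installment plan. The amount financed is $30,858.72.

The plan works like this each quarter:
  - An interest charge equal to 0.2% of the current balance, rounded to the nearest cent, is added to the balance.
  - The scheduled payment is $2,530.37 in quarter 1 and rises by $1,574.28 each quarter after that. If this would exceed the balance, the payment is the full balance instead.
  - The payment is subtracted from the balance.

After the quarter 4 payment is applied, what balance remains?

Quarter 1: opening $30,858.72; interest $61.72 → $30,920.44; payment $2,530.37; balance $28,390.07
Quarter 2: opening $28,390.07; interest $56.78 → $28,446.85; payment $4,104.65; balance $24,342.20
Quarter 3: opening $24,342.20; interest $48.68 → $24,390.88; payment $5,678.93; balance $18,711.95
Quarter 4: opening $18,711.95; interest $37.42 → $18,749.37; payment $7,253.21; balance $11,496.16

$11,496.16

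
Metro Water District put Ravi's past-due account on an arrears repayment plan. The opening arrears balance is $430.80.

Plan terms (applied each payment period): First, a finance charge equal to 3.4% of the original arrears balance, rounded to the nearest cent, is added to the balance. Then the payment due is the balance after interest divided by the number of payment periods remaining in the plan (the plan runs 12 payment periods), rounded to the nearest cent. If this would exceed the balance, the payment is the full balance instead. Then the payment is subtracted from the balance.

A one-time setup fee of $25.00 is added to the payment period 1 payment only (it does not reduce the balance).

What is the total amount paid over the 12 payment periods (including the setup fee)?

Payment period 1: opening $430.80; interest $14.65 → $445.45; payment $37.12 (+ $25.00 fee); balance $408.33
Payment period 2: opening $408.33; interest $14.65 → $422.98; payment $38.45; balance $384.53
Payment period 3: opening $384.53; interest $14.65 → $399.18; payment $39.92; balance $359.26
Payment period 4: opening $359.26; interest $14.65 → $373.91; payment $41.55; balance $332.36
Payment period 5: opening $332.36; interest $14.65 → $347.01; payment $43.38; balance $303.63
Payment period 6: opening $303.63; interest $14.65 → $318.28; payment $45.47; balance $272.81
Payment period 7: opening $272.81; interest $14.65 → $287.46; payment $47.91; balance $239.55
Payment period 8: opening $239.55; interest $14.65 → $254.20; payment $50.84; balance $203.36
Payment period 9: opening $203.36; interest $14.65 → $218.01; payment $54.50; balance $163.51
Payment period 10: opening $163.51; interest $14.65 → $178.16; payment $59.39; balance $118.77
Payment period 11: opening $118.77; interest $14.65 → $133.42; payment $66.71; balance $66.71
Payment period 12: opening $66.71; interest $14.65 → $81.36; payment $81.36; balance $0.00
Total paid: $631.60

$631.60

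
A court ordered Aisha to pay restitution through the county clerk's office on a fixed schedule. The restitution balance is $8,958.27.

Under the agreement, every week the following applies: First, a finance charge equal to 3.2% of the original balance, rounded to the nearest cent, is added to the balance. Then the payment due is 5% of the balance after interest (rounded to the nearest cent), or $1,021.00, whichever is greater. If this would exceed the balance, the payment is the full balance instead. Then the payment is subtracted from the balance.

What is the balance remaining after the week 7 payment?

$3,817.89

Week 1: $8,958.27 +$286.66 interest = $9,244.93; pay $1,021.00 → $8,223.93
Week 2: $8,223.93 +$286.66 interest = $8,510.59; pay $1,021.00 → $7,489.59
Week 3: $7,489.59 +$286.66 interest = $7,776.25; pay $1,021.00 → $6,755.25
Week 4: $6,755.25 +$286.66 interest = $7,041.91; pay $1,021.00 → $6,020.91
Week 5: $6,020.91 +$286.66 interest = $6,307.57; pay $1,021.00 → $5,286.57
Week 6: $5,286.57 +$286.66 interest = $5,573.23; pay $1,021.00 → $4,552.23
Week 7: $4,552.23 +$286.66 interest = $4,838.89; pay $1,021.00 → $3,817.89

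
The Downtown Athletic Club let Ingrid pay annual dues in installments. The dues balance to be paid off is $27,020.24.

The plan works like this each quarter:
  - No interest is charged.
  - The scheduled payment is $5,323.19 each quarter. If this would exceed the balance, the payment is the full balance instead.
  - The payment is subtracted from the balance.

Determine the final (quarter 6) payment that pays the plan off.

Quarter 1: opening $27,020.24; payment $5,323.19; balance $21,697.05
Quarter 2: opening $21,697.05; payment $5,323.19; balance $16,373.86
Quarter 3: opening $16,373.86; payment $5,323.19; balance $11,050.67
Quarter 4: opening $11,050.67; payment $5,323.19; balance $5,727.48
Quarter 5: opening $5,727.48; payment $5,323.19; balance $404.29
Quarter 6: opening $404.29; payment $404.29; balance $0.00

$404.29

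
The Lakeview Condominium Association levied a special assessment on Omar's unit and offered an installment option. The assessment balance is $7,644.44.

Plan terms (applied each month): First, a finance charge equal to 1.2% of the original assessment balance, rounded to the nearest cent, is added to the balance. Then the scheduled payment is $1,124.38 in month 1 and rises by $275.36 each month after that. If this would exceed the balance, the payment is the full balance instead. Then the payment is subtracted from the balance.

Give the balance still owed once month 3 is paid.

$3,720.41

Month 1: opening $7,644.44; interest $91.73 → $7,736.17; payment $1,124.38; balance $6,611.79
Month 2: opening $6,611.79; interest $91.73 → $6,703.52; payment $1,399.74; balance $5,303.78
Month 3: opening $5,303.78; interest $91.73 → $5,395.51; payment $1,675.10; balance $3,720.41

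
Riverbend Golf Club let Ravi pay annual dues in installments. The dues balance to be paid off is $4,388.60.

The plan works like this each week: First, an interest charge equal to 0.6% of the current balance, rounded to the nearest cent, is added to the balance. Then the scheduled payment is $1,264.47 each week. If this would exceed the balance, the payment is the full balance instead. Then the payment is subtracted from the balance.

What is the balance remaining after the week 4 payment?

Week 1: $4,388.60 +$26.33 interest = $4,414.93; pay $1,264.47 → $3,150.46
Week 2: $3,150.46 +$18.90 interest = $3,169.36; pay $1,264.47 → $1,904.89
Week 3: $1,904.89 +$11.43 interest = $1,916.32; pay $1,264.47 → $651.85
Week 4: $651.85 +$3.91 interest = $655.76; pay $655.76 → $0.00

$0.00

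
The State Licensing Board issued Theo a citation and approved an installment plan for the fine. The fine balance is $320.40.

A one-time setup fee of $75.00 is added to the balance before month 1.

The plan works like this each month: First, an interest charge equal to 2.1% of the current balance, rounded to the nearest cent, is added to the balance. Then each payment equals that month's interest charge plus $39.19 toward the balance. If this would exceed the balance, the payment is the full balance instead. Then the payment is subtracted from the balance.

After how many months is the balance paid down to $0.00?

11

Month 1: $395.40 +$8.30 interest = $403.70; pay $47.49 → $356.21
Month 2: $356.21 +$7.48 interest = $363.69; pay $46.67 → $317.02
Month 3: $317.02 +$6.66 interest = $323.68; pay $45.85 → $277.83
Month 4: $277.83 +$5.83 interest = $283.66; pay $45.02 → $238.64
Month 5: $238.64 +$5.01 interest = $243.65; pay $44.20 → $199.45
Month 6: $199.45 +$4.19 interest = $203.64; pay $43.38 → $160.26
Month 7: $160.26 +$3.37 interest = $163.63; pay $42.56 → $121.07
Month 8: $121.07 +$2.54 interest = $123.61; pay $41.73 → $81.88
Month 9: $81.88 +$1.72 interest = $83.60; pay $40.91 → $42.69
Month 10: $42.69 +$0.90 interest = $43.59; pay $40.09 → $3.50
Month 11: $3.50 +$0.07 interest = $3.57; pay $3.57 → $0.00
Balance reaches $0.00 in month 11.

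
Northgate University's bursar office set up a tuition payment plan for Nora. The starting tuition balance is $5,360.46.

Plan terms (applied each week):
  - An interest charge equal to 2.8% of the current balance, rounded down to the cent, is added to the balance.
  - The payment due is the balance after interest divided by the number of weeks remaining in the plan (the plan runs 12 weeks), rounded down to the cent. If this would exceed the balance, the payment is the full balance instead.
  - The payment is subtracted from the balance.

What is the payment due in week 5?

$512.84

Week 1: $5,360.46 +$150.09 interest = $5,510.55; pay $459.21 → $5,051.34
Week 2: $5,051.34 +$141.43 interest = $5,192.77; pay $472.07 → $4,720.70
Week 3: $4,720.70 +$132.17 interest = $4,852.87; pay $485.28 → $4,367.59
Week 4: $4,367.59 +$122.29 interest = $4,489.88; pay $498.87 → $3,991.01
Week 5: $3,991.01 +$111.74 interest = $4,102.75; pay $512.84 → $3,589.91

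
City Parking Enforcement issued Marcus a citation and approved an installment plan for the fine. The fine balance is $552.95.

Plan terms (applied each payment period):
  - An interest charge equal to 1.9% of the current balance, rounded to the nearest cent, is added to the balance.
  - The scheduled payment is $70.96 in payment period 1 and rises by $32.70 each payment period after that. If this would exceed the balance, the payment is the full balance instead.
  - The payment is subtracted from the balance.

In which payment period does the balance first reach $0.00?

5

Payment period 1: opening $552.95; interest $10.51 → $563.46; payment $70.96; balance $492.50
Payment period 2: opening $492.50; interest $9.36 → $501.86; payment $103.66; balance $398.20
Payment period 3: opening $398.20; interest $7.57 → $405.77; payment $136.36; balance $269.41
Payment period 4: opening $269.41; interest $5.12 → $274.53; payment $169.06; balance $105.47
Payment period 5: opening $105.47; interest $2.00 → $107.47; payment $107.47; balance $0.00
Balance reaches $0.00 in payment period 5.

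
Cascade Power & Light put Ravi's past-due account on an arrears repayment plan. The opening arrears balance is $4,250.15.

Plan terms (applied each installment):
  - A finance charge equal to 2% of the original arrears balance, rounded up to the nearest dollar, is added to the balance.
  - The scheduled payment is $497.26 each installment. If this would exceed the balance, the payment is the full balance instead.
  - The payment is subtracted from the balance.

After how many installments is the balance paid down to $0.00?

# | Opening | Interest | Payment | End bal
1 | $4,250.15 | $86.00 | $497.26 | $3,838.89
2 | $3,838.89 | $86.00 | $497.26 | $3,427.63
3 | $3,427.63 | $86.00 | $497.26 | $3,016.37
4 | $3,016.37 | $86.00 | $497.26 | $2,605.11
5 | $2,605.11 | $86.00 | $497.26 | $2,193.85
6 | $2,193.85 | $86.00 | $497.26 | $1,782.59
7 | $1,782.59 | $86.00 | $497.26 | $1,371.33
8 | $1,371.33 | $86.00 | $497.26 | $960.07
9 | $960.07 | $86.00 | $497.26 | $548.81
10 | $548.81 | $86.00 | $497.26 | $137.55
11 | $137.55 | $86.00 | $223.55 | $0.00
Balance reaches $0.00 in installment 11.

11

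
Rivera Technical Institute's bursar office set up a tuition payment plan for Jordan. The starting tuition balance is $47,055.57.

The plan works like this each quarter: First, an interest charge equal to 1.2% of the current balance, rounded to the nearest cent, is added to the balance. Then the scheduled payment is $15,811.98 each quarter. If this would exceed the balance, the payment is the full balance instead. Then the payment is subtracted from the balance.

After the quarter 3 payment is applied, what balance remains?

Quarter 1: $47,055.57 +$564.67 interest = $47,620.24; pay $15,811.98 → $31,808.26
Quarter 2: $31,808.26 +$381.70 interest = $32,189.96; pay $15,811.98 → $16,377.98
Quarter 3: $16,377.98 +$196.54 interest = $16,574.52; pay $15,811.98 → $762.54

$762.54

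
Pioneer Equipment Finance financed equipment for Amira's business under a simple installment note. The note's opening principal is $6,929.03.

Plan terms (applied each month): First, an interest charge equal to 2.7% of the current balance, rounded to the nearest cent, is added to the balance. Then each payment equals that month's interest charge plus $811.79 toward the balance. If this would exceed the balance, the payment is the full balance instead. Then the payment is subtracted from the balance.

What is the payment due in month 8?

Month 1: $6,929.03 +$187.08 interest = $7,116.11; pay $998.87 → $6,117.24
Month 2: $6,117.24 +$165.17 interest = $6,282.41; pay $976.96 → $5,305.45
Month 3: $5,305.45 +$143.25 interest = $5,448.70; pay $955.04 → $4,493.66
Month 4: $4,493.66 +$121.33 interest = $4,614.99; pay $933.12 → $3,681.87
Month 5: $3,681.87 +$99.41 interest = $3,781.28; pay $911.20 → $2,870.08
Month 6: $2,870.08 +$77.49 interest = $2,947.57; pay $889.28 → $2,058.29
Month 7: $2,058.29 +$55.57 interest = $2,113.86; pay $867.36 → $1,246.50
Month 8: $1,246.50 +$33.66 interest = $1,280.16; pay $845.45 → $434.71

$845.45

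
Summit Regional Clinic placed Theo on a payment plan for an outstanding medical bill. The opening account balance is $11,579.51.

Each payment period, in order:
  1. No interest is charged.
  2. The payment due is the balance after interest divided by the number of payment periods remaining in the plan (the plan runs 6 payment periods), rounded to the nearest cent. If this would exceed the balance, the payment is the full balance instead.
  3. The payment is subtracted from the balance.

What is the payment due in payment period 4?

$1,929.92

Payment period 1: opening $11,579.51; payment $1,929.92; balance $9,649.59
Payment period 2: opening $9,649.59; payment $1,929.92; balance $7,719.67
Payment period 3: opening $7,719.67; payment $1,929.92; balance $5,789.75
Payment period 4: opening $5,789.75; payment $1,929.92; balance $3,859.83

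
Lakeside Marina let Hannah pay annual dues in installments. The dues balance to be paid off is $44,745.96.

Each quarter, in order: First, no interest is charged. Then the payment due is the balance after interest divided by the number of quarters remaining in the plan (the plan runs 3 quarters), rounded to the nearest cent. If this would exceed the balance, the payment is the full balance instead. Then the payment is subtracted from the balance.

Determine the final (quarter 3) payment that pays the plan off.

$14,915.32

Quarter 1: $44,745.96 − $14,915.32 → $29,830.64
Quarter 2: $29,830.64 − $14,915.32 → $14,915.32
Quarter 3: $14,915.32 − $14,915.32 → $0.00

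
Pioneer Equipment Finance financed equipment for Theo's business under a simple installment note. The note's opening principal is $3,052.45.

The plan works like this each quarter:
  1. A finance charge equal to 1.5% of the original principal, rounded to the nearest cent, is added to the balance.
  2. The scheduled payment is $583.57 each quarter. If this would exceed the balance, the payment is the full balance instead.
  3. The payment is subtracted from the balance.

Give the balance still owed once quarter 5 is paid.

$363.55

Quarter 1: $3,052.45 +$45.79 interest = $3,098.24; pay $583.57 → $2,514.67
Quarter 2: $2,514.67 +$45.79 interest = $2,560.46; pay $583.57 → $1,976.89
Quarter 3: $1,976.89 +$45.79 interest = $2,022.68; pay $583.57 → $1,439.11
Quarter 4: $1,439.11 +$45.79 interest = $1,484.90; pay $583.57 → $901.33
Quarter 5: $901.33 +$45.79 interest = $947.12; pay $583.57 → $363.55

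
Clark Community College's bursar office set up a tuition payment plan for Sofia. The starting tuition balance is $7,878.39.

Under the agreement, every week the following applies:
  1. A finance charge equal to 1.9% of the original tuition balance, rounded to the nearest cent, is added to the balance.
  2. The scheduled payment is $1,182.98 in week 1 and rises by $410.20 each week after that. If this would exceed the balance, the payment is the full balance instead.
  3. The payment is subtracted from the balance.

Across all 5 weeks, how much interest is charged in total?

$748.45

# | Opening | Interest | Payment | End bal
1 | $7,878.39 | $149.69 | $1,182.98 | $6,845.10
2 | $6,845.10 | $149.69 | $1,593.18 | $5,401.61
3 | $5,401.61 | $149.69 | $2,003.38 | $3,547.92
4 | $3,547.92 | $149.69 | $2,413.58 | $1,284.03
5 | $1,284.03 | $149.69 | $1,433.72 | $0.00
Total interest: $149.69 + $149.69 + $149.69 + $149.69 + $149.69 = $748.45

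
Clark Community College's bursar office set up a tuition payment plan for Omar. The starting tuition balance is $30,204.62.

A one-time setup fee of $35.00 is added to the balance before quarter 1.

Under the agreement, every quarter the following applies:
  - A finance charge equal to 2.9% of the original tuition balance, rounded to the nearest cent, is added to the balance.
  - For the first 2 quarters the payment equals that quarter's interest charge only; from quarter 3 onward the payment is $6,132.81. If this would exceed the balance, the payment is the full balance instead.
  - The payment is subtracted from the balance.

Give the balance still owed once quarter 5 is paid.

# | Opening | Interest | Payment | End bal
1 | $30,239.62 | $875.93 | $875.93 | $30,239.62
2 | $30,239.62 | $875.93 | $875.93 | $30,239.62
3 | $30,239.62 | $875.93 | $6,132.81 | $24,982.74
4 | $24,982.74 | $875.93 | $6,132.81 | $19,725.86
5 | $19,725.86 | $875.93 | $6,132.81 | $14,468.98

$14,468.98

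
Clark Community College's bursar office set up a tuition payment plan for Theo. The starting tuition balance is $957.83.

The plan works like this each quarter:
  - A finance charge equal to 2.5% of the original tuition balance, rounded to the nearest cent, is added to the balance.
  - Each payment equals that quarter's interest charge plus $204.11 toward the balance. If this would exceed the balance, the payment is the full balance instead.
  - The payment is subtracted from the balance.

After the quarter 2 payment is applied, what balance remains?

# | Opening | Interest | Payment | End bal
1 | $957.83 | $23.95 | $228.06 | $753.72
2 | $753.72 | $23.95 | $228.06 | $549.61

$549.61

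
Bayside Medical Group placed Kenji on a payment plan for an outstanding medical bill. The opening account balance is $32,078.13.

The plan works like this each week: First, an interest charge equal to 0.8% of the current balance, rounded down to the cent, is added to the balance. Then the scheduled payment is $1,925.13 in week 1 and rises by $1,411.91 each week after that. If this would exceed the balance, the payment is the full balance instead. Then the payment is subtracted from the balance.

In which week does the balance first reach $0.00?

Week 1: opening $32,078.13; interest $256.62 → $32,334.75; payment $1,925.13; balance $30,409.62
Week 2: opening $30,409.62; interest $243.27 → $30,652.89; payment $3,337.04; balance $27,315.85
Week 3: opening $27,315.85; interest $218.52 → $27,534.37; payment $4,748.95; balance $22,785.42
Week 4: opening $22,785.42; interest $182.28 → $22,967.70; payment $6,160.86; balance $16,806.84
Week 5: opening $16,806.84; interest $134.45 → $16,941.29; payment $7,572.77; balance $9,368.52
Week 6: opening $9,368.52; interest $74.94 → $9,443.46; payment $8,984.68; balance $458.78
Week 7: opening $458.78; interest $3.67 → $462.45; payment $462.45; balance $0.00
Balance reaches $0.00 in week 7.

7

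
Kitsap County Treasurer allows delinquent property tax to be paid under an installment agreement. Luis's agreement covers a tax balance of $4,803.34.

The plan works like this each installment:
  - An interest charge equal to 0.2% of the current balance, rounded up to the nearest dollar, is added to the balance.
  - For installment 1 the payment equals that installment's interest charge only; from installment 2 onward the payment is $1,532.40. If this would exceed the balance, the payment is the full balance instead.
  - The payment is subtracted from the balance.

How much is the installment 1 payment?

$10.00

Installment 1: opening $4,803.34; interest $10.00 → $4,813.34; payment $10.00; balance $4,803.34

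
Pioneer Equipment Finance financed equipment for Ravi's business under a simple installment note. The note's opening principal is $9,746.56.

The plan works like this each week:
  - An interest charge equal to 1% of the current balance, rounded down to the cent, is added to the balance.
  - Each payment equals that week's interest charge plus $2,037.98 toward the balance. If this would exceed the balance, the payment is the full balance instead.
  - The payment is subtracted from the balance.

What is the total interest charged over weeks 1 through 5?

$283.50

Week 1: $9,746.56 +$97.46 interest = $9,844.02; pay $2,135.44 → $7,708.58
Week 2: $7,708.58 +$77.08 interest = $7,785.66; pay $2,115.06 → $5,670.60
Week 3: $5,670.60 +$56.70 interest = $5,727.30; pay $2,094.68 → $3,632.62
Week 4: $3,632.62 +$36.32 interest = $3,668.94; pay $2,074.30 → $1,594.64
Week 5: $1,594.64 +$15.94 interest = $1,610.58; pay $1,610.58 → $0.00
Total interest: $97.46 + $77.08 + $56.70 + $36.32 + $15.94 = $283.50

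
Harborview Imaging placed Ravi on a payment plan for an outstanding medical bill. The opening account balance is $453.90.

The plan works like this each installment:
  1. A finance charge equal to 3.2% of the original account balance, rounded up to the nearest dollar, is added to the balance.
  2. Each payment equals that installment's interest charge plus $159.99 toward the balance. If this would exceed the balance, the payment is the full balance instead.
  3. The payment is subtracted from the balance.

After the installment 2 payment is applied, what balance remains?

$133.92

# | Opening | Interest | Payment | End bal
1 | $453.90 | $15.00 | $174.99 | $293.91
2 | $293.91 | $15.00 | $174.99 | $133.92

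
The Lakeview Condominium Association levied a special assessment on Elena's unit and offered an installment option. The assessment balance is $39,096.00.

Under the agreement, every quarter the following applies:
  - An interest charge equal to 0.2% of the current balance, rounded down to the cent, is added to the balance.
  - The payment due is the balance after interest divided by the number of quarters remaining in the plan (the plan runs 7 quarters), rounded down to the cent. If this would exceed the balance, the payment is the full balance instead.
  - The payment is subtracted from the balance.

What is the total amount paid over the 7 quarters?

$39,409.98

Quarter 1: $39,096.00 +$78.19 interest = $39,174.19; pay $5,596.31 → $33,577.88
Quarter 2: $33,577.88 +$67.15 interest = $33,645.03; pay $5,607.50 → $28,037.53
Quarter 3: $28,037.53 +$56.07 interest = $28,093.60; pay $5,618.72 → $22,474.88
Quarter 4: $22,474.88 +$44.94 interest = $22,519.82; pay $5,629.95 → $16,889.87
Quarter 5: $16,889.87 +$33.77 interest = $16,923.64; pay $5,641.21 → $11,282.43
Quarter 6: $11,282.43 +$22.56 interest = $11,304.99; pay $5,652.49 → $5,652.50
Quarter 7: $5,652.50 +$11.30 interest = $5,663.80; pay $5,663.80 → $0.00
Total paid: $39,409.98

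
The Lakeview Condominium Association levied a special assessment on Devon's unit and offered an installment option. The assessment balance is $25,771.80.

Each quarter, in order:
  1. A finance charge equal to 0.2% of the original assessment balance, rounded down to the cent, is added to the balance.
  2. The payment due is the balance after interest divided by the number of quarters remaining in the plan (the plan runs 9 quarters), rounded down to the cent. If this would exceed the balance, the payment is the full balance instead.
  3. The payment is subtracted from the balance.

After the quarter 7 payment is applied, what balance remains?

$5,864.07

Quarter 1: opening $25,771.80; interest $51.54 → $25,823.34; payment $2,869.26; balance $22,954.08
Quarter 2: opening $22,954.08; interest $51.54 → $23,005.62; payment $2,875.70; balance $20,129.92
Quarter 3: opening $20,129.92; interest $51.54 → $20,181.46; payment $2,883.06; balance $17,298.40
Quarter 4: opening $17,298.40; interest $51.54 → $17,349.94; payment $2,891.65; balance $14,458.29
Quarter 5: opening $14,458.29; interest $51.54 → $14,509.83; payment $2,901.96; balance $11,607.87
Quarter 6: opening $11,607.87; interest $51.54 → $11,659.41; payment $2,914.85; balance $8,744.56
Quarter 7: opening $8,744.56; interest $51.54 → $8,796.10; payment $2,932.03; balance $5,864.07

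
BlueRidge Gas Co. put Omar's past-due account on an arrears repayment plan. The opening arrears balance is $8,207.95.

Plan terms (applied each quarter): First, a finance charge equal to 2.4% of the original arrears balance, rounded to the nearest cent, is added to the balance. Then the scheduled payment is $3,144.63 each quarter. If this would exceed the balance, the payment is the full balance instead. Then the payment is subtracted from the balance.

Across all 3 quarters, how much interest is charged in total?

Quarter 1: opening $8,207.95; interest $196.99 → $8,404.94; payment $3,144.63; balance $5,260.31
Quarter 2: opening $5,260.31; interest $196.99 → $5,457.30; payment $3,144.63; balance $2,312.67
Quarter 3: opening $2,312.67; interest $196.99 → $2,509.66; payment $2,509.66; balance $0.00
Total interest: $196.99 + $196.99 + $196.99 = $590.97

$590.97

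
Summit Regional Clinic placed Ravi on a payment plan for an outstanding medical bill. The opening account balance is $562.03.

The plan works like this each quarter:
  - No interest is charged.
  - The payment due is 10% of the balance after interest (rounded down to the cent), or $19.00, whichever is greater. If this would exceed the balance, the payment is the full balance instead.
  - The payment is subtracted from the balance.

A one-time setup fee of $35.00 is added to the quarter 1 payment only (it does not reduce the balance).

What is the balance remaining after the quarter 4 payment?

$368.76

Quarter 1: opening $562.03; payment $56.20 (+ $35.00 fee); balance $505.83
Quarter 2: opening $505.83; payment $50.58; balance $455.25
Quarter 3: opening $455.25; payment $45.52; balance $409.73
Quarter 4: opening $409.73; payment $40.97; balance $368.76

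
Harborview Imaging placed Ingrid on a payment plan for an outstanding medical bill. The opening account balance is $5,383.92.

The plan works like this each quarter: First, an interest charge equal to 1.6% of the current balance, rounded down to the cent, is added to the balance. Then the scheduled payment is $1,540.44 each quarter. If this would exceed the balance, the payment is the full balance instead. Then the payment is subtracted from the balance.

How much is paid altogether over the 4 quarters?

Quarter 1: opening $5,383.92; interest $86.14 → $5,470.06; payment $1,540.44; balance $3,929.62
Quarter 2: opening $3,929.62; interest $62.87 → $3,992.49; payment $1,540.44; balance $2,452.05
Quarter 3: opening $2,452.05; interest $39.23 → $2,491.28; payment $1,540.44; balance $950.84
Quarter 4: opening $950.84; interest $15.21 → $966.05; payment $966.05; balance $0.00
Total paid: $5,587.37

$5,587.37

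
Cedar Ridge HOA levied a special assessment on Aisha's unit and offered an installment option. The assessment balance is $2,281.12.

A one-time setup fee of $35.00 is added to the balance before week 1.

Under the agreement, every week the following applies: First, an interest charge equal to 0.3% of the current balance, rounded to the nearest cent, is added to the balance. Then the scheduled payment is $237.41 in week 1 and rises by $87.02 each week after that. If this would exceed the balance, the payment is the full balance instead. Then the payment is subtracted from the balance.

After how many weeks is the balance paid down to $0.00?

6

Week 1: $2,316.12 +$6.95 interest = $2,323.07; pay $237.41 → $2,085.66
Week 2: $2,085.66 +$6.26 interest = $2,091.92; pay $324.43 → $1,767.49
Week 3: $1,767.49 +$5.30 interest = $1,772.79; pay $411.45 → $1,361.34
Week 4: $1,361.34 +$4.08 interest = $1,365.42; pay $498.47 → $866.95
Week 5: $866.95 +$2.60 interest = $869.55; pay $585.49 → $284.06
Week 6: $284.06 +$0.85 interest = $284.91; pay $284.91 → $0.00
Balance reaches $0.00 in week 6.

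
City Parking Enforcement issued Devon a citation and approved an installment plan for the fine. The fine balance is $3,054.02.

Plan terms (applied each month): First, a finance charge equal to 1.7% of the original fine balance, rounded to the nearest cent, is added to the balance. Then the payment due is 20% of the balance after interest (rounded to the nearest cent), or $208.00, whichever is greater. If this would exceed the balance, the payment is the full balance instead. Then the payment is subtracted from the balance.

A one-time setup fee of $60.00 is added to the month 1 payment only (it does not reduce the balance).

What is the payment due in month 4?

Month 1: $3,054.02 +$51.92 interest = $3,105.94; pay $621.19 (+ $60.00 fee) → $2,484.75
Month 2: $2,484.75 +$51.92 interest = $2,536.67; pay $507.33 → $2,029.34
Month 3: $2,029.34 +$51.92 interest = $2,081.26; pay $416.25 → $1,665.01
Month 4: $1,665.01 +$51.92 interest = $1,716.93; pay $343.39 → $1,373.54

$343.39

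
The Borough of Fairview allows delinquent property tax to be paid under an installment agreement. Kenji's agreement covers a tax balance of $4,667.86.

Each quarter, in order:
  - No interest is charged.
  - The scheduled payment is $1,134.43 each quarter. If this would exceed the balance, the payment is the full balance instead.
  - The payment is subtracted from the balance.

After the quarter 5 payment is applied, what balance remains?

Quarter 1: opening $4,667.86; payment $1,134.43; balance $3,533.43
Quarter 2: opening $3,533.43; payment $1,134.43; balance $2,399.00
Quarter 3: opening $2,399.00; payment $1,134.43; balance $1,264.57
Quarter 4: opening $1,264.57; payment $1,134.43; balance $130.14
Quarter 5: opening $130.14; payment $130.14; balance $0.00

$0.00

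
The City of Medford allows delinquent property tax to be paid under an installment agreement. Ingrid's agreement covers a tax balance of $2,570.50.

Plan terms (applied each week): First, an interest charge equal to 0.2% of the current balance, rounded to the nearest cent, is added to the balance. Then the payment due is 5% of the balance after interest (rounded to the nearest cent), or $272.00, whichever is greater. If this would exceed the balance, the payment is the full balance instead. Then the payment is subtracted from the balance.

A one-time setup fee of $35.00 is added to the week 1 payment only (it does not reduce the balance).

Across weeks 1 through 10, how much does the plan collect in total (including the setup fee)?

$2,632.76

Week 1: opening $2,570.50; interest $5.14 → $2,575.64; payment $272.00 (+ $35.00 fee); balance $2,303.64
Week 2: opening $2,303.64; interest $4.61 → $2,308.25; payment $272.00; balance $2,036.25
Week 3: opening $2,036.25; interest $4.07 → $2,040.32; payment $272.00; balance $1,768.32
Week 4: opening $1,768.32; interest $3.54 → $1,771.86; payment $272.00; balance $1,499.86
Week 5: opening $1,499.86; interest $3.00 → $1,502.86; payment $272.00; balance $1,230.86
Week 6: opening $1,230.86; interest $2.46 → $1,233.32; payment $272.00; balance $961.32
Week 7: opening $961.32; interest $1.92 → $963.24; payment $272.00; balance $691.24
Week 8: opening $691.24; interest $1.38 → $692.62; payment $272.00; balance $420.62
Week 9: opening $420.62; interest $0.84 → $421.46; payment $272.00; balance $149.46
Week 10: opening $149.46; interest $0.30 → $149.76; payment $149.76; balance $0.00
Total paid: $2,632.76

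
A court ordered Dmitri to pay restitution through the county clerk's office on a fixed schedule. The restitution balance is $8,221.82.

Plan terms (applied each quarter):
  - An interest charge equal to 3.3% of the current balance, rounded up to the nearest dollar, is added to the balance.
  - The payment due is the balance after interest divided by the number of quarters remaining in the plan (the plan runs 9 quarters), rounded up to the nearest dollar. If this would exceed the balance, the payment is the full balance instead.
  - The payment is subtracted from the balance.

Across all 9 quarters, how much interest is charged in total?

# | Opening | Interest | Payment | End bal
1 | $8,221.82 | $272.00 | $944.00 | $7,549.82
2 | $7,549.82 | $250.00 | $975.00 | $6,824.82
3 | $6,824.82 | $226.00 | $1,008.00 | $6,042.82
4 | $6,042.82 | $200.00 | $1,041.00 | $5,201.82
5 | $5,201.82 | $172.00 | $1,075.00 | $4,298.82
6 | $4,298.82 | $142.00 | $1,111.00 | $3,329.82
7 | $3,329.82 | $110.00 | $1,147.00 | $2,292.82
8 | $2,292.82 | $76.00 | $1,185.00 | $1,183.82
9 | $1,183.82 | $40.00 | $1,223.82 | $0.00
Total interest: $272.00 + $250.00 + $226.00 + $200.00 + $172.00 + $142.00 + $110.00 + $76.00 + $40.00 = $1,488.00

$1,488.00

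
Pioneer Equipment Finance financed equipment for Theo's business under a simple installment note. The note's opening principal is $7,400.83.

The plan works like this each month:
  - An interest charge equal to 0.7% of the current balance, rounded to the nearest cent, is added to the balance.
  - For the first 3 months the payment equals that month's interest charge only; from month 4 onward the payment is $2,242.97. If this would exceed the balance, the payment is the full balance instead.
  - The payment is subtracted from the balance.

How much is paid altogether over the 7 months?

$7,671.03

Month 1: $7,400.83 +$51.81 interest = $7,452.64; pay $51.81 → $7,400.83
Month 2: $7,400.83 +$51.81 interest = $7,452.64; pay $51.81 → $7,400.83
Month 3: $7,400.83 +$51.81 interest = $7,452.64; pay $51.81 → $7,400.83
Month 4: $7,400.83 +$51.81 interest = $7,452.64; pay $2,242.97 → $5,209.67
Month 5: $5,209.67 +$36.47 interest = $5,246.14; pay $2,242.97 → $3,003.17
Month 6: $3,003.17 +$21.02 interest = $3,024.19; pay $2,242.97 → $781.22
Month 7: $781.22 +$5.47 interest = $786.69; pay $786.69 → $0.00
Total paid: $7,671.03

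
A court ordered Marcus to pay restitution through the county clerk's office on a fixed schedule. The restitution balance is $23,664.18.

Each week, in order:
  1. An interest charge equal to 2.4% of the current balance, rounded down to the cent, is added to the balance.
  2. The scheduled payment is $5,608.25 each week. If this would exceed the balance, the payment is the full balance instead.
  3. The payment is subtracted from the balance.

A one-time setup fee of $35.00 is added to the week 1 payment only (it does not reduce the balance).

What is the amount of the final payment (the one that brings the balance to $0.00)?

Week 1: opening $23,664.18; interest $567.94 → $24,232.12; payment $5,608.25 (+ $35.00 fee); balance $18,623.87
Week 2: opening $18,623.87; interest $446.97 → $19,070.84; payment $5,608.25; balance $13,462.59
Week 3: opening $13,462.59; interest $323.10 → $13,785.69; payment $5,608.25; balance $8,177.44
Week 4: opening $8,177.44; interest $196.25 → $8,373.69; payment $5,608.25; balance $2,765.44
Week 5: opening $2,765.44; interest $66.37 → $2,831.81; payment $2,831.81; balance $0.00

$2,831.81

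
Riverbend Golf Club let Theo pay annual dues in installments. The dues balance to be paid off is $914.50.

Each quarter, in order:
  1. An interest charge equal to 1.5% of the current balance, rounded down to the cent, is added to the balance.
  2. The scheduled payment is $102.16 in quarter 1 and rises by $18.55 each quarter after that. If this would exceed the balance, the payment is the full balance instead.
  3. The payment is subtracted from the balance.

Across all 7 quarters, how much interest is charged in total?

$57.53

Quarter 1: opening $914.50; interest $13.71 → $928.21; payment $102.16; balance $826.05
Quarter 2: opening $826.05; interest $12.39 → $838.44; payment $120.71; balance $717.73
Quarter 3: opening $717.73; interest $10.76 → $728.49; payment $139.26; balance $589.23
Quarter 4: opening $589.23; interest $8.83 → $598.06; payment $157.81; balance $440.25
Quarter 5: opening $440.25; interest $6.60 → $446.85; payment $176.36; balance $270.49
Quarter 6: opening $270.49; interest $4.05 → $274.54; payment $194.91; balance $79.63
Quarter 7: opening $79.63; interest $1.19 → $80.82; payment $80.82; balance $0.00
Total interest: $13.71 + $12.39 + $10.76 + $8.83 + $6.60 + $4.05 + $1.19 = $57.53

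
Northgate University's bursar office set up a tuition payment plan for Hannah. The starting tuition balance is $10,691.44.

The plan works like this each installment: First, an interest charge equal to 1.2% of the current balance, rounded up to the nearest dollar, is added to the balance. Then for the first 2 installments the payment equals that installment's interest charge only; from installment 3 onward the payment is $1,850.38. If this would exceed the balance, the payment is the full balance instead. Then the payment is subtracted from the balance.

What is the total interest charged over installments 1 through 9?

Installment 1: $10,691.44 +$129.00 interest = $10,820.44; pay $129.00 → $10,691.44
Installment 2: $10,691.44 +$129.00 interest = $10,820.44; pay $129.00 → $10,691.44
Installment 3: $10,691.44 +$129.00 interest = $10,820.44; pay $1,850.38 → $8,970.06
Installment 4: $8,970.06 +$108.00 interest = $9,078.06; pay $1,850.38 → $7,227.68
Installment 5: $7,227.68 +$87.00 interest = $7,314.68; pay $1,850.38 → $5,464.30
Installment 6: $5,464.30 +$66.00 interest = $5,530.30; pay $1,850.38 → $3,679.92
Installment 7: $3,679.92 +$45.00 interest = $3,724.92; pay $1,850.38 → $1,874.54
Installment 8: $1,874.54 +$23.00 interest = $1,897.54; pay $1,850.38 → $47.16
Installment 9: $47.16 +$1.00 interest = $48.16; pay $48.16 → $0.00
Total interest: $129.00 + $129.00 + $129.00 + $108.00 + $87.00 + $66.00 + $45.00 + $23.00 + $1.00 = $717.00

$717.00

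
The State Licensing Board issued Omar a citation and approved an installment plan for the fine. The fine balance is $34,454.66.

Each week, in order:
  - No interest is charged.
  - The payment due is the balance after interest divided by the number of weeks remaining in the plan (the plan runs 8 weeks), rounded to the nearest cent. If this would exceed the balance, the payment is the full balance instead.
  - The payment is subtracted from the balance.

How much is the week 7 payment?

$4,306.84

Week 1: opening $34,454.66; payment $4,306.83; balance $30,147.83
Week 2: opening $30,147.83; payment $4,306.83; balance $25,841.00
Week 3: opening $25,841.00; payment $4,306.83; balance $21,534.17
Week 4: opening $21,534.17; payment $4,306.83; balance $17,227.34
Week 5: opening $17,227.34; payment $4,306.84; balance $12,920.50
Week 6: opening $12,920.50; payment $4,306.83; balance $8,613.67
Week 7: opening $8,613.67; payment $4,306.84; balance $4,306.83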